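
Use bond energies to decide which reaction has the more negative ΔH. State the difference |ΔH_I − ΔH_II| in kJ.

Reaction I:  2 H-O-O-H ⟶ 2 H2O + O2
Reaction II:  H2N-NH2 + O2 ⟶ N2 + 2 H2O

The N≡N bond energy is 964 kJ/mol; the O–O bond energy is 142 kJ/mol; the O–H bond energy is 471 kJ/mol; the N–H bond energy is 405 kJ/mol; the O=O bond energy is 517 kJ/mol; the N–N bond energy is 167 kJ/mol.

Reaction II, by 311 kJ

Reaction I:
  Bonds broken (reactants):
    O–H: 4 × 471 = 1884
    O–O: 2 × 142 = 284
    Σ(broken) = 2168 kJ
  Bonds formed (products):
    O–H: 4 × 471 = 1884
    O=O: 1 × 517 = 517
    Σ(formed) = 2401 kJ
  ΔH_I = 2168 − 2401 = −233 kJ
Reaction II:
  Bonds broken (reactants):
    N–H: 4 × 405 = 1620
    N–N: 1 × 167 = 167
    O=O: 1 × 517 = 517
    Σ(broken) = 2304 kJ
  Bonds formed (products):
    N≡N: 1 × 964 = 964
    O–H: 4 × 471 = 1884
    Σ(formed) = 2848 kJ
  ΔH_II = 2304 − 2848 = −544 kJ
ΔH_I − ΔH_II = +311 kJ, so reaction II has the more negative ΔH; |ΔH_I − ΔH_II| = 311 kJ.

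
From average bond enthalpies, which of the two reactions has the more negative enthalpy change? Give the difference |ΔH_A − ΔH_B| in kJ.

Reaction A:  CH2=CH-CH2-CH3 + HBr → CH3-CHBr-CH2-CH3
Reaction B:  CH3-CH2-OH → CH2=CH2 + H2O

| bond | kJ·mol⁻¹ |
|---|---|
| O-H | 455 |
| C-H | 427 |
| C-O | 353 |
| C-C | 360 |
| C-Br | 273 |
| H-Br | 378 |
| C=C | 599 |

Reaction A:
  Bonds broken (reactants):
    C-C: 2 × 360 = 720
    C-H: 8 × 427 = 3416
    C=C: 1 × 599 = 599
    H-Br: 1 × 378 = 378
    Σ(broken) = 5113 kJ
  Bonds formed (products):
    C-Br: 1 × 273 = 273
    C-C: 3 × 360 = 1080
    C-H: 9 × 427 = 3843
    Σ(formed) = 5196 kJ
  ΔH_A = 5113 − 5196 = −83 kJ
Reaction B:
  Bonds broken (reactants):
    C-C: 1 × 360 = 360
    C-H: 5 × 427 = 2135
    C-O: 1 × 353 = 353
    O-H: 1 × 455 = 455
    Σ(broken) = 3303 kJ
  Bonds formed (products):
    C-H: 4 × 427 = 1708
    C=C: 1 × 599 = 599
    O-H: 2 × 455 = 910
    Σ(formed) = 3217 kJ
  ΔH_B = 3303 − 3217 = +86 kJ
ΔH_A − ΔH_B = −169 kJ, so reaction A has the more negative ΔH; |ΔH_A − ΔH_B| = 169 kJ.

Reaction A, by 169 kJ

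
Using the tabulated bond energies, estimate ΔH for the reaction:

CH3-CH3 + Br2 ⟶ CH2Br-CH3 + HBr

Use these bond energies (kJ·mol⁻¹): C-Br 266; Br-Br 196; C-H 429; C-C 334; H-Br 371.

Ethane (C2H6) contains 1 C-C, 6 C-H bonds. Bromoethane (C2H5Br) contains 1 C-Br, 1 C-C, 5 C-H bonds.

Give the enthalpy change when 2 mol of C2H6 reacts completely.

Bonds broken (reactants):
  Br-Br: 1 × 196 = 196
  C-C: 1 × 334 = 334
  C-H: 6 × 429 = 2574
  Σ(broken) = 3104 kJ
Bonds formed (products):
  C-Br: 1 × 266 = 266
  C-C: 1 × 334 = 334
  C-H: 5 × 429 = 2145
  H-Br: 1 × 371 = 371
  Σ(formed) = 3116 kJ
ΔH = Σ(broken) − Σ(formed) = 3104 − 3116 = −12 kJ
For 2× the reaction as written: 2 × (−12) = −24 kJ

ΔH = −24 kJ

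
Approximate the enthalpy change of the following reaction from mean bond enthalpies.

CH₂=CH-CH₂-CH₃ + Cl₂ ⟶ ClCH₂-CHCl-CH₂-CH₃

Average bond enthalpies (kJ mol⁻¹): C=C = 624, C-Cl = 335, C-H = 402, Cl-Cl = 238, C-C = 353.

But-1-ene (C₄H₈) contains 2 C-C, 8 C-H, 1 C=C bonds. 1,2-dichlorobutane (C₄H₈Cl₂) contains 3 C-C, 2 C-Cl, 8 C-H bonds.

ΔH ≈ −161 kJ

Bonds broken (reactants):
  C-C: 2 × 353 = 706
  C-H: 8 × 402 = 3216
  C=C: 1 × 624 = 624
  Cl-Cl: 1 × 238 = 238
  Σ(broken) = 4784 kJ
Bonds formed (products):
  C-C: 3 × 353 = 1059
  C-Cl: 2 × 335 = 670
  C-H: 8 × 402 = 3216
  Σ(formed) = 4945 kJ
ΔH = Σ(broken) − Σ(formed) = 4784 − 4945 = −161 kJ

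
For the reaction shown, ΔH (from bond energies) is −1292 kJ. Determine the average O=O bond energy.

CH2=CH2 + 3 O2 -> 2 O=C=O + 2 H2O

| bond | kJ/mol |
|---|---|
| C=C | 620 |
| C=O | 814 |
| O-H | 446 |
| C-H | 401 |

Let D be the O=O bond energy.
Σ(broken) = 4×401 + 1×620 + 3×D = 2224 + 3D
Σ(formed) = 4×814 + 4×446 = 5040
ΔH = Σ(broken) − Σ(formed) = (2224 + 3D) − (5040) = −2816 + 3D
Setting this equal to −1292 kJ gives 3D = 1524, so D = 508 kJ/mol.

D(O=O) ≈ 508 kJ/mol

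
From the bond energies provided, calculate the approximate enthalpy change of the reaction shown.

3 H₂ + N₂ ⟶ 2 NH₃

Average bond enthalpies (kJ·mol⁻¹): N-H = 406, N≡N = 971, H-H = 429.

Bonds broken (reactants):
  H-H: 3 × 429 = 1287
  N≡N: 1 × 971 = 971
  Σ(broken) = 2258 kJ
Bonds formed (products):
  N-H: 6 × 406 = 2436
  Σ(formed) = 2436 kJ
ΔH = Σ(broken) − Σ(formed) = 2258 − 2436 = −178 kJ

ΔH ≈ −178 kJ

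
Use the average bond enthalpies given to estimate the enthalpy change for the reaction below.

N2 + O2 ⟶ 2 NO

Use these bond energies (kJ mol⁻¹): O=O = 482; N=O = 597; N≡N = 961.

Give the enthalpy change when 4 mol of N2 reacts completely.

ΔH = +996 kJ

Bonds broken (reactants):
  N≡N: 1 × 961 = 961
  O=O: 1 × 482 = 482
  Σ(broken) = 1443 kJ
Bonds formed (products):
  N=O: 2 × 597 = 1194
  Σ(formed) = 1194 kJ
ΔH = Σ(broken) − Σ(formed) = 1443 − 1194 = +249 kJ
For 4× the reaction as written: 4 × (+249) = +996 kJ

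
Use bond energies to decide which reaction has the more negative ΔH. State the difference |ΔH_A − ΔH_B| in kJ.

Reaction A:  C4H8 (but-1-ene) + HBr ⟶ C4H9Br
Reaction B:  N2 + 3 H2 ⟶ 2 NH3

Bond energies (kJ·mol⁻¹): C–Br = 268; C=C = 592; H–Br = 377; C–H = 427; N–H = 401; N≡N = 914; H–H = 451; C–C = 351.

Reaction A:
  Bonds broken (reactants):
    C–C: 2 × 351 = 702
    C–H: 8 × 427 = 3416
    C=C: 1 × 592 = 592
    H–Br: 1 × 377 = 377
    Σ(broken) = 5087 kJ
  Bonds formed (products):
    C–Br: 1 × 268 = 268
    C–C: 3 × 351 = 1053
    C–H: 9 × 427 = 3843
    Σ(formed) = 5164 kJ
  ΔH_A = 5087 − 5164 = −77 kJ
Reaction B:
  Bonds broken (reactants):
    H–H: 3 × 451 = 1353
    N≡N: 1 × 914 = 914
    Σ(broken) = 2267 kJ
  Bonds formed (products):
    N–H: 6 × 401 = 2406
    Σ(formed) = 2406 kJ
  ΔH_B = 2267 − 2406 = −139 kJ
ΔH_A − ΔH_B = +62 kJ, so reaction B has the more negative ΔH; |ΔH_A − ΔH_B| = 62 kJ.

Reaction B, by 62 kJ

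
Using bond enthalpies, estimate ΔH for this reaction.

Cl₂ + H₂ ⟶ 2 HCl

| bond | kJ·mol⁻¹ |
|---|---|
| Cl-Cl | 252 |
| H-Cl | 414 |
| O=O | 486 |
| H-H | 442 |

ΔH ≈ −134 kJ

Bonds broken (reactants):
  Cl-Cl: 1 × 252 = 252
  H-H: 1 × 442 = 442
  Σ(broken) = 694 kJ
Bonds formed (products):
  H-Cl: 2 × 414 = 828
  Σ(formed) = 828 kJ
ΔH = Σ(broken) − Σ(formed) = 694 − 828 = −134 kJ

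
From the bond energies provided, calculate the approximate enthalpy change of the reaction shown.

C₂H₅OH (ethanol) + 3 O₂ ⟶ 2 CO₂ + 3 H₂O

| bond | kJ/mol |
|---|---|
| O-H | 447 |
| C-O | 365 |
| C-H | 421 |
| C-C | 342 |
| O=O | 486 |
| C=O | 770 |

ΔH ≈ −1045 kJ

Bonds broken (reactants):
  C-C: 1 × 342 = 342
  C-H: 5 × 421 = 2105
  C-O: 1 × 365 = 365
  O-H: 1 × 447 = 447
  O=O: 3 × 486 = 1458
  Σ(broken) = 4717 kJ
Bonds formed (products):
  C=O: 4 × 770 = 3080
  O-H: 6 × 447 = 2682
  Σ(formed) = 5762 kJ
ΔH = Σ(broken) − Σ(formed) = 4717 − 5762 = −1045 kJ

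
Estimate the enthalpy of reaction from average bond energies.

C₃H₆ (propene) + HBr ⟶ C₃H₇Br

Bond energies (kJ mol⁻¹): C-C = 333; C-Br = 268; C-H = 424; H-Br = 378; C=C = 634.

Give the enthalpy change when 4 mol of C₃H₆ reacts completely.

ΔH = −52 kJ

Bonds broken (reactants):
  C-C: 1 × 333 = 333
  C-H: 6 × 424 = 2544
  C=C: 1 × 634 = 634
  H-Br: 1 × 378 = 378
  Σ(broken) = 3889 kJ
Bonds formed (products):
  C-Br: 1 × 268 = 268
  C-C: 2 × 333 = 666
  C-H: 7 × 424 = 2968
  Σ(formed) = 3902 kJ
ΔH = Σ(broken) − Σ(formed) = 3889 − 3902 = −13 kJ
For 4× the reaction as written: 4 × (−13) = −52 kJ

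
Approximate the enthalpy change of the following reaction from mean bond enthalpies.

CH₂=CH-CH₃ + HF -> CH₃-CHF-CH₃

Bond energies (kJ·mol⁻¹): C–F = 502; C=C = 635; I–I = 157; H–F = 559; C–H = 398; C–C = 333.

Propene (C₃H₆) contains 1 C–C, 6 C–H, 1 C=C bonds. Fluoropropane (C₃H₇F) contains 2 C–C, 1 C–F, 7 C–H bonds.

ΔH ≈ −39 kJ

Bonds broken (reactants):
  C–C: 1 × 333 = 333
  C–H: 6 × 398 = 2388
  C=C: 1 × 635 = 635
  H–F: 1 × 559 = 559
  Σ(broken) = 3915 kJ
Bonds formed (products):
  C–C: 2 × 333 = 666
  C–F: 1 × 502 = 502
  C–H: 7 × 398 = 2786
  Σ(formed) = 3954 kJ
ΔH = Σ(broken) − Σ(formed) = 3915 − 3954 = −39 kJ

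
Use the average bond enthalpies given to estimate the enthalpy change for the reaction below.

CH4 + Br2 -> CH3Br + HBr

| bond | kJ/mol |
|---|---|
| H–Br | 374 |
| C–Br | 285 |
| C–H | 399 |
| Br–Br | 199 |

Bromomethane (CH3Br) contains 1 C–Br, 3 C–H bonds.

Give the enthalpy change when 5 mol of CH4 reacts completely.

ΔH = −305 kJ

Bonds broken (reactants):
  Br–Br: 1 × 199 = 199
  C–H: 4 × 399 = 1596
  Σ(broken) = 1795 kJ
Bonds formed (products):
  C–Br: 1 × 285 = 285
  C–H: 3 × 399 = 1197
  H–Br: 1 × 374 = 374
  Σ(formed) = 1856 kJ
ΔH = Σ(broken) − Σ(formed) = 1795 − 1856 = −61 kJ
For 5× the reaction as written: 5 × (−61) = −305 kJ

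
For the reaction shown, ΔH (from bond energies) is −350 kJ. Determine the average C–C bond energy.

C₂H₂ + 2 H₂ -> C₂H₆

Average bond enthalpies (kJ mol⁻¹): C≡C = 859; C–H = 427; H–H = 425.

D(C–C) ≈ 351 kJ/mol

Let D be the C–C bond energy.
Σ(broken) = 1×859 + 2×427 + 2×425 = 2563
Σ(formed) = 1×D + 6×427 = 2562 + D
ΔH = Σ(broken) − Σ(formed) = (2563) − (2562 + D) = +1 − D
Setting this equal to −350 kJ gives D = 351 kJ/mol.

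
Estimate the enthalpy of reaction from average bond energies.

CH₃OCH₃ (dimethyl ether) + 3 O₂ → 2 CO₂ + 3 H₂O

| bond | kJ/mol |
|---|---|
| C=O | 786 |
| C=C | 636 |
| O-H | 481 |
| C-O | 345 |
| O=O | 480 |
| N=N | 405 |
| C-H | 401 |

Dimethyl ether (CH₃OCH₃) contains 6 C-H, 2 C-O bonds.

Bonds broken (reactants):
  C-H: 6 × 401 = 2406
  C-O: 2 × 345 = 690
  O=O: 3 × 480 = 1440
  Σ(broken) = 4536 kJ
Bonds formed (products):
  C=O: 4 × 786 = 3144
  O-H: 6 × 481 = 2886
  Σ(formed) = 6030 kJ
ΔH = Σ(broken) − Σ(formed) = 4536 − 6030 = −1494 kJ

ΔH ≈ −1494 kJ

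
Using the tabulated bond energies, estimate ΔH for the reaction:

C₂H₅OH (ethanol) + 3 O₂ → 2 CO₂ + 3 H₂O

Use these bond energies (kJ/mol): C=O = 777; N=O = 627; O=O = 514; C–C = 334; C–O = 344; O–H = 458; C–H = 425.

ΔH ≈ −1053 kJ

Bonds broken (reactants):
  C–C: 1 × 334 = 334
  C–H: 5 × 425 = 2125
  C–O: 1 × 344 = 344
  O–H: 1 × 458 = 458
  O=O: 3 × 514 = 1542
  Σ(broken) = 4803 kJ
Bonds formed (products):
  C=O: 4 × 777 = 3108
  O–H: 6 × 458 = 2748
  Σ(formed) = 5856 kJ
ΔH = Σ(broken) − Σ(formed) = 4803 − 5856 = −1053 kJ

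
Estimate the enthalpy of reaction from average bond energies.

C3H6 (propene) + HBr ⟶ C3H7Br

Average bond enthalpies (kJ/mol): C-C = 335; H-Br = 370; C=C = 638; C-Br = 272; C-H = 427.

ΔH ≈ −26 kJ

Bonds broken (reactants):
  C-C: 1 × 335 = 335
  C-H: 6 × 427 = 2562
  C=C: 1 × 638 = 638
  H-Br: 1 × 370 = 370
  Σ(broken) = 3905 kJ
Bonds formed (products):
  C-Br: 1 × 272 = 272
  C-C: 2 × 335 = 670
  C-H: 7 × 427 = 2989
  Σ(formed) = 3931 kJ
ΔH = Σ(broken) − Σ(formed) = 3905 − 3931 = −26 kJ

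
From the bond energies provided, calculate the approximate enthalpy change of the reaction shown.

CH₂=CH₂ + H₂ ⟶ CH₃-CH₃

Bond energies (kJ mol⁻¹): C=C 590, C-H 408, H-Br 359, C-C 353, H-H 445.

Bonds broken (reactants):
  C-H: 4 × 408 = 1632
  C=C: 1 × 590 = 590
  H-H: 1 × 445 = 445
  Σ(broken) = 2667 kJ
Bonds formed (products):
  C-C: 1 × 353 = 353
  C-H: 6 × 408 = 2448
  Σ(formed) = 2801 kJ
ΔH = Σ(broken) − Σ(formed) = 2667 − 2801 = −134 kJ

ΔH ≈ −134 kJ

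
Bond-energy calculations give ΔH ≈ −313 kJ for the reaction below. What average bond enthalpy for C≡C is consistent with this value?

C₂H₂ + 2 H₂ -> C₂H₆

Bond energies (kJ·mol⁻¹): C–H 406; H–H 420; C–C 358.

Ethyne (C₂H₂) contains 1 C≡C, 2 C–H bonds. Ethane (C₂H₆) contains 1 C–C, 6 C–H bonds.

D(C≡C) ≈ 829 kJ/mol

Let D be the C≡C bond energy.
Σ(broken) = 1×D + 2×406 + 2×420 = 1652 + D
Σ(formed) = 1×358 + 6×406 = 2794
ΔH = Σ(broken) − Σ(formed) = (1652 + D) − (2794) = −1142 + D
Setting this equal to −313 kJ gives D = 829 kJ/mol.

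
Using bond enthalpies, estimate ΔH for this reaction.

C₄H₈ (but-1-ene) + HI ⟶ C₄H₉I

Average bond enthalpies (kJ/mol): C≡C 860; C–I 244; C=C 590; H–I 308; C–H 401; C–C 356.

ΔH ≈ −103 kJ

Bonds broken (reactants):
  C–C: 2 × 356 = 712
  C–H: 8 × 401 = 3208
  C=C: 1 × 590 = 590
  H–I: 1 × 308 = 308
  Σ(broken) = 4818 kJ
Bonds formed (products):
  C–C: 3 × 356 = 1068
  C–H: 9 × 401 = 3609
  C–I: 1 × 244 = 244
  Σ(formed) = 4921 kJ
ΔH = Σ(broken) − Σ(formed) = 4818 − 4921 = −103 kJ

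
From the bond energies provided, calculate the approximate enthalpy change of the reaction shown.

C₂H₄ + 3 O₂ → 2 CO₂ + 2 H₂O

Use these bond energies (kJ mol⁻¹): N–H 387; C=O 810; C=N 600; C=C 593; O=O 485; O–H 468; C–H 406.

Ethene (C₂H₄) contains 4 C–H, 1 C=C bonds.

ΔH ≈ −1440 kJ

Bonds broken (reactants):
  C–H: 4 × 406 = 1624
  C=C: 1 × 593 = 593
  O=O: 3 × 485 = 1455
  Σ(broken) = 3672 kJ
Bonds formed (products):
  C=O: 4 × 810 = 3240
  O–H: 4 × 468 = 1872
  Σ(formed) = 5112 kJ
ΔH = Σ(broken) − Σ(formed) = 3672 − 5112 = −1440 kJ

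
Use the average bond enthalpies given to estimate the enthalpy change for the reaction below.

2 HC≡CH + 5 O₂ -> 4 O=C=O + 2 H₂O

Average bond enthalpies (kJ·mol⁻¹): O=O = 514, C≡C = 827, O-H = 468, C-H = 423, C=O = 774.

ΔH ≈ −2148 kJ

Bonds broken (reactants):
  C≡C: 2 × 827 = 1654
  C-H: 4 × 423 = 1692
  O=O: 5 × 514 = 2570
  Σ(broken) = 5916 kJ
Bonds formed (products):
  C=O: 8 × 774 = 6192
  O-H: 4 × 468 = 1872
  Σ(formed) = 8064 kJ
ΔH = Σ(broken) − Σ(formed) = 5916 − 8064 = −2148 kJ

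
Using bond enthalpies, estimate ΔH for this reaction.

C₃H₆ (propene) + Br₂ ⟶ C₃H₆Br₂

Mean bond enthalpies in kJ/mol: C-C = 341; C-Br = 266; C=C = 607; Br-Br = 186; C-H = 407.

Bonds broken (reactants):
  Br-Br: 1 × 186 = 186
  C-C: 1 × 341 = 341
  C-H: 6 × 407 = 2442
  C=C: 1 × 607 = 607
  Σ(broken) = 3576 kJ
Bonds formed (products):
  C-Br: 2 × 266 = 532
  C-C: 2 × 341 = 682
  C-H: 6 × 407 = 2442
  Σ(formed) = 3656 kJ
ΔH = Σ(broken) − Σ(formed) = 3576 − 3656 = −80 kJ

ΔH ≈ −80 kJ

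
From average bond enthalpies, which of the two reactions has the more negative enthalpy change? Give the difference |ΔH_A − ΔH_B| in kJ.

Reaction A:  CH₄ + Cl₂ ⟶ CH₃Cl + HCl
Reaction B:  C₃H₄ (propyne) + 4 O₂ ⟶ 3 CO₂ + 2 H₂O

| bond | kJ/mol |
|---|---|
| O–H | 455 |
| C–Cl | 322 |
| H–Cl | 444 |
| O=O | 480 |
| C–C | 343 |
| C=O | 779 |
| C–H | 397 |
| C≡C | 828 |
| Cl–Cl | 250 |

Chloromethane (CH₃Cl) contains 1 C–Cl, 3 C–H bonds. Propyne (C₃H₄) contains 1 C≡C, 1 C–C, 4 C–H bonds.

Reaction A:
  Bonds broken (reactants):
    C–H: 4 × 397 = 1588
    Cl–Cl: 1 × 250 = 250
    Σ(broken) = 1838 kJ
  Bonds formed (products):
    C–Cl: 1 × 322 = 322
    C–H: 3 × 397 = 1191
    H–Cl: 1 × 444 = 444
    Σ(formed) = 1957 kJ
  ΔH_A = 1838 − 1957 = −119 kJ
Reaction B:
  Bonds broken (reactants):
    C≡C: 1 × 828 = 828
    C–C: 1 × 343 = 343
    C–H: 4 × 397 = 1588
    O=O: 4 × 480 = 1920
    Σ(broken) = 4679 kJ
  Bonds formed (products):
    C=O: 6 × 779 = 4674
    O–H: 4 × 455 = 1820
    Σ(formed) = 6494 kJ
  ΔH_B = 4679 − 6494 = −1815 kJ
ΔH_A − ΔH_B = +1696 kJ, so reaction B has the more negative ΔH; |ΔH_A − ΔH_B| = 1696 kJ.

Reaction B, by 1696 kJ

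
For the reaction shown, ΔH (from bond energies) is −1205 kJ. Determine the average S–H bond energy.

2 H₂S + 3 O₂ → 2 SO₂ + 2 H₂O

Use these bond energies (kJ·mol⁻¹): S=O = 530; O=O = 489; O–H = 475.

D(S–H) ≈ 337 kJ/mol

Let D be the S–H bond energy.
Σ(broken) = 3×489 + 4×D = 1467 + 4D
Σ(formed) = 4×475 + 4×530 = 4020
ΔH = Σ(broken) − Σ(formed) = (1467 + 4D) − (4020) = −2553 + 4D
Setting this equal to −1205 kJ gives 4D = 1348, so D = 337 kJ/mol.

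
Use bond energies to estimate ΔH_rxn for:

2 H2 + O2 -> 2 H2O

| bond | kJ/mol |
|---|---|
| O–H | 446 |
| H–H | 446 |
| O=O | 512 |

Bonds broken (reactants):
  H–H: 2 × 446 = 892
  O=O: 1 × 512 = 512
  Σ(broken) = 1404 kJ
Bonds formed (products):
  O–H: 4 × 446 = 1784
  Σ(formed) = 1784 kJ
ΔH = Σ(broken) − Σ(formed) = 1404 − 1784 = −380 kJ

ΔH ≈ −380 kJ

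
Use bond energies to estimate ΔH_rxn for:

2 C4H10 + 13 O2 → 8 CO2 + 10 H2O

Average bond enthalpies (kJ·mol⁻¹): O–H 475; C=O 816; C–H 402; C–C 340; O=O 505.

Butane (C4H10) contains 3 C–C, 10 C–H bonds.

ΔH ≈ −5911 kJ

Bonds broken (reactants):
  C–C: 6 × 340 = 2040
  C–H: 20 × 402 = 8040
  O=O: 13 × 505 = 6565
  Σ(broken) = 16645 kJ
Bonds formed (products):
  C=O: 16 × 816 = 13056
  O–H: 20 × 475 = 9500
  Σ(formed) = 22556 kJ
ΔH = Σ(broken) − Σ(formed) = 16645 − 22556 = −5911 kJ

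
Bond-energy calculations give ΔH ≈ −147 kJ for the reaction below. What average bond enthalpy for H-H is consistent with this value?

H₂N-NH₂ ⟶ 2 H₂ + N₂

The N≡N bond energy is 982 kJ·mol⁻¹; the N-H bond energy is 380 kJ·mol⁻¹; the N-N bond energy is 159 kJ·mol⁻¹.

D(H-H) ≈ 422 kJ/mol

Let D be the H-H bond energy.
Σ(broken) = 4×380 + 1×159 = 1679
Σ(formed) = 2×D + 1×982 = 982 + 2D
ΔH = Σ(broken) − Σ(formed) = (1679) − (982 + 2D) = +697 − 2D
Setting this equal to −147 kJ gives 2D = 844, so D = 422 kJ/mol.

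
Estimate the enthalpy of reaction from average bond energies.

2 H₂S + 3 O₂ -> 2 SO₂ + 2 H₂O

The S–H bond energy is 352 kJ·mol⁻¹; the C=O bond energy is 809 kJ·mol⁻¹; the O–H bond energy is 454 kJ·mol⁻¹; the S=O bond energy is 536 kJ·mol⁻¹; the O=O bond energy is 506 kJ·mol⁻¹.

Bonds broken (reactants):
  O=O: 3 × 506 = 1518
  S–H: 4 × 352 = 1408
  Σ(broken) = 2926 kJ
Bonds formed (products):
  O–H: 4 × 454 = 1816
  S=O: 4 × 536 = 2144
  Σ(formed) = 3960 kJ
ΔH = Σ(broken) − Σ(formed) = 2926 − 3960 = −1034 kJ

ΔH ≈ −1034 kJ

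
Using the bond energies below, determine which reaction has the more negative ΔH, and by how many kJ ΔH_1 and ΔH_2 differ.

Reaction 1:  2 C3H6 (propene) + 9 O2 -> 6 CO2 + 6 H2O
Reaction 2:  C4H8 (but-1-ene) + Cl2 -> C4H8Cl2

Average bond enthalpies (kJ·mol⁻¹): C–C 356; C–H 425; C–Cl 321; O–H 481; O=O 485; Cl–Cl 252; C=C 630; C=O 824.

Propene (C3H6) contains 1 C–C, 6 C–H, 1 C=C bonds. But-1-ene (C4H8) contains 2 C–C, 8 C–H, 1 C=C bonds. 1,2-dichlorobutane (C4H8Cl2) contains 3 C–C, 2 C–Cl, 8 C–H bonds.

Reaction 1, by 4107 kJ

Reaction 1:
  Bonds broken (reactants):
    C–C: 2 × 356 = 712
    C–H: 12 × 425 = 5100
    C=C: 2 × 630 = 1260
    O=O: 9 × 485 = 4365
    Σ(broken) = 11437 kJ
  Bonds formed (products):
    C=O: 12 × 824 = 9888
    O–H: 12 × 481 = 5772
    Σ(formed) = 15660 kJ
  ΔH_1 = 11437 − 15660 = −4223 kJ
Reaction 2:
  Bonds broken (reactants):
    C–C: 2 × 356 = 712
    C–H: 8 × 425 = 3400
    C=C: 1 × 630 = 630
    Cl–Cl: 1 × 252 = 252
    Σ(broken) = 4994 kJ
  Bonds formed (products):
    C–C: 3 × 356 = 1068
    C–Cl: 2 × 321 = 642
    C–H: 8 × 425 = 3400
    Σ(formed) = 5110 kJ
  ΔH_2 = 4994 − 5110 = −116 kJ
ΔH_1 − ΔH_2 = −4107 kJ, so reaction 1 has the more negative ΔH; |ΔH_1 − ΔH_2| = 4107 kJ.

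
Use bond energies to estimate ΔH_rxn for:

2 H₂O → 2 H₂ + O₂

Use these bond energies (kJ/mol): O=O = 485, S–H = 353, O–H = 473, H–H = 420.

Bonds broken (reactants):
  O–H: 4 × 473 = 1892
  Σ(broken) = 1892 kJ
Bonds formed (products):
  H–H: 2 × 420 = 840
  O=O: 1 × 485 = 485
  Σ(formed) = 1325 kJ
ΔH = Σ(broken) − Σ(formed) = 1892 − 1325 = +567 kJ

ΔH ≈ +567 kJ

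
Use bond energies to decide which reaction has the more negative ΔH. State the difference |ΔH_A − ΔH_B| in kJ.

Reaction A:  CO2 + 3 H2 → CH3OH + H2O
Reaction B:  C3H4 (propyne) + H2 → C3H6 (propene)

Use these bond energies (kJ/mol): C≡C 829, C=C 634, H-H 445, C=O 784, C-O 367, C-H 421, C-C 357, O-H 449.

Reaction B, by 128 kJ

Reaction A:
  Bonds broken (reactants):
    C=O: 2 × 784 = 1568
    H-H: 3 × 445 = 1335
    Σ(broken) = 2903 kJ
  Bonds formed (products):
    C-H: 3 × 421 = 1263
    C-O: 1 × 367 = 367
    O-H: 3 × 449 = 1347
    Σ(formed) = 2977 kJ
  ΔH_A = 2903 − 2977 = −74 kJ
Reaction B:
  Bonds broken (reactants):
    C≡C: 1 × 829 = 829
    C-C: 1 × 357 = 357
    C-H: 4 × 421 = 1684
    H-H: 1 × 445 = 445
    Σ(broken) = 3315 kJ
  Bonds formed (products):
    C-C: 1 × 357 = 357
    C-H: 6 × 421 = 2526
    C=C: 1 × 634 = 634
    Σ(formed) = 3517 kJ
  ΔH_B = 3315 − 3517 = −202 kJ
ΔH_A − ΔH_B = +128 kJ, so reaction B has the more negative ΔH; |ΔH_A − ΔH_B| = 128 kJ.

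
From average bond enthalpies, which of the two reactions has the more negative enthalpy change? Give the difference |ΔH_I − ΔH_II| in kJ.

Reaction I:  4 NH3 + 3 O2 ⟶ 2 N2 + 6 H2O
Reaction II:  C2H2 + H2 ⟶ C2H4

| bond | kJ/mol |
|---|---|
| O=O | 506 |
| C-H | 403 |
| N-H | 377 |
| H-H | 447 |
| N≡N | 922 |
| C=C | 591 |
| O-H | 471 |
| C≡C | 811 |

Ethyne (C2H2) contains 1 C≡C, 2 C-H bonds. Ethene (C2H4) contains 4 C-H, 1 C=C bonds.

Reaction I:
  Bonds broken (reactants):
    N-H: 12 × 377 = 4524
    O=O: 3 × 506 = 1518
    Σ(broken) = 6042 kJ
  Bonds formed (products):
    N≡N: 2 × 922 = 1844
    O-H: 12 × 471 = 5652
    Σ(formed) = 7496 kJ
  ΔH_I = 6042 − 7496 = −1454 kJ
Reaction II:
  Bonds broken (reactants):
    C≡C: 1 × 811 = 811
    C-H: 2 × 403 = 806
    H-H: 1 × 447 = 447
    Σ(broken) = 2064 kJ
  Bonds formed (products):
    C-H: 4 × 403 = 1612
    C=C: 1 × 591 = 591
    Σ(formed) = 2203 kJ
  ΔH_II = 2064 − 2203 = −139 kJ
ΔH_I − ΔH_II = −1315 kJ, so reaction I has the more negative ΔH; |ΔH_I − ΔH_II| = 1315 kJ.

Reaction I, by 1315 kJ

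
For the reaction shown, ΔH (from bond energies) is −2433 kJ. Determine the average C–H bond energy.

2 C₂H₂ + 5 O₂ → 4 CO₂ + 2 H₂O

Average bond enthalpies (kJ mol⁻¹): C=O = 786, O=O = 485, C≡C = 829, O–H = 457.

Let D be the C–H bond energy.
Σ(broken) = 2×829 + 4×D + 5×485 = 4083 + 4D
Σ(formed) = 8×786 + 4×457 = 8116
ΔH = Σ(broken) − Σ(formed) = (4083 + 4D) − (8116) = −4033 + 4D
Setting this equal to −2433 kJ gives 4D = 1600, so D = 400 kJ/mol.

D(C–H) ≈ 400 kJ/mol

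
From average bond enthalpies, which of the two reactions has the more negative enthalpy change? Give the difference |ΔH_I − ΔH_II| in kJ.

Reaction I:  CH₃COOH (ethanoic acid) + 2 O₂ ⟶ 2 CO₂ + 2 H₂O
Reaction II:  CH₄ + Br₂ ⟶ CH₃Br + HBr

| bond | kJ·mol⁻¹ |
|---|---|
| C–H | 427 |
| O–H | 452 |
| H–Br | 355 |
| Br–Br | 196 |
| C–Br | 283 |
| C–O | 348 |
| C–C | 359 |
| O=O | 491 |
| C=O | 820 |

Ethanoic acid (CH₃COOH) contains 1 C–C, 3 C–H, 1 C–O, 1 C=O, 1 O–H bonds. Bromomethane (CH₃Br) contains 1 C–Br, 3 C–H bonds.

Reaction I, by 831 kJ

Reaction I:
  Bonds broken (reactants):
    C–C: 1 × 359 = 359
    C–H: 3 × 427 = 1281
    C–O: 1 × 348 = 348
    C=O: 1 × 820 = 820
    O–H: 1 × 452 = 452
    O=O: 2 × 491 = 982
    Σ(broken) = 4242 kJ
  Bonds formed (products):
    C=O: 4 × 820 = 3280
    O–H: 4 × 452 = 1808
    Σ(formed) = 5088 kJ
  ΔH_I = 4242 − 5088 = −846 kJ
Reaction II:
  Bonds broken (reactants):
    Br–Br: 1 × 196 = 196
    C–H: 4 × 427 = 1708
    Σ(broken) = 1904 kJ
  Bonds formed (products):
    C–Br: 1 × 283 = 283
    C–H: 3 × 427 = 1281
    H–Br: 1 × 355 = 355
    Σ(formed) = 1919 kJ
  ΔH_II = 1904 − 1919 = −15 kJ
ΔH_I − ΔH_II = −831 kJ, so reaction I has the more negative ΔH; |ΔH_I − ΔH_II| = 831 kJ.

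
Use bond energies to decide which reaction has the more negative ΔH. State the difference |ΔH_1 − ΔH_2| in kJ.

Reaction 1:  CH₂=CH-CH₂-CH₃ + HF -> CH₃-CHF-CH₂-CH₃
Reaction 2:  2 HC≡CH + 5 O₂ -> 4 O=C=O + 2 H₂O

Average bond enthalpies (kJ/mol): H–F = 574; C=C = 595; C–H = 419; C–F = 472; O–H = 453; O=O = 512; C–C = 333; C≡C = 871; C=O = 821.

Reaction 2, by 2347 kJ

Reaction 1:
  Bonds broken (reactants):
    C–C: 2 × 333 = 666
    C–H: 8 × 419 = 3352
    C=C: 1 × 595 = 595
    H–F: 1 × 574 = 574
    Σ(broken) = 5187 kJ
  Bonds formed (products):
    C–C: 3 × 333 = 999
    C–F: 1 × 472 = 472
    C–H: 9 × 419 = 3771
    Σ(formed) = 5242 kJ
  ΔH_1 = 5187 − 5242 = −55 kJ
Reaction 2:
  Bonds broken (reactants):
    C≡C: 2 × 871 = 1742
    C–H: 4 × 419 = 1676
    O=O: 5 × 512 = 2560
    Σ(broken) = 5978 kJ
  Bonds formed (products):
    C=O: 8 × 821 = 6568
    O–H: 4 × 453 = 1812
    Σ(formed) = 8380 kJ
  ΔH_2 = 5978 − 8380 = −2402 kJ
ΔH_1 − ΔH_2 = +2347 kJ, so reaction 2 has the more negative ΔH; |ΔH_1 − ΔH_2| = 2347 kJ.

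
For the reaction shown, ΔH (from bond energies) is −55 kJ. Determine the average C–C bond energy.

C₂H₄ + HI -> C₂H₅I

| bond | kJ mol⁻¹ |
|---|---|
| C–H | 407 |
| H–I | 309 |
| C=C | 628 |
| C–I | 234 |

D(C–C) ≈ 351 kJ/mol

Let D be the C–C bond energy.
Σ(broken) = 4×407 + 1×628 + 1×309 = 2565
Σ(formed) = 1×D + 5×407 + 1×234 = 2269 + D
ΔH = Σ(broken) − Σ(formed) = (2565) − (2269 + D) = +296 − D
Setting this equal to −55 kJ gives D = 351 kJ/mol.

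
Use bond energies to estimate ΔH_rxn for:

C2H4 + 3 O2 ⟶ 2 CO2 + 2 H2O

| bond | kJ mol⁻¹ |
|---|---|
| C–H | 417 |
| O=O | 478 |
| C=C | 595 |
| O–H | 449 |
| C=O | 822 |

Bonds broken (reactants):
  C–H: 4 × 417 = 1668
  C=C: 1 × 595 = 595
  O=O: 3 × 478 = 1434
  Σ(broken) = 3697 kJ
Bonds formed (products):
  C=O: 4 × 822 = 3288
  O–H: 4 × 449 = 1796
  Σ(formed) = 5084 kJ
ΔH = Σ(broken) − Σ(formed) = 3697 − 5084 = −1387 kJ

ΔH ≈ −1387 kJ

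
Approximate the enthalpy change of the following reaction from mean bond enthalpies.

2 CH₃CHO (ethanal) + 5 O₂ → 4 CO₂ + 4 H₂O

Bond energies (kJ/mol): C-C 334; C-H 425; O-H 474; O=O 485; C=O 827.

ΔH ≈ −2261 kJ

Bonds broken (reactants):
  C-C: 2 × 334 = 668
  C-H: 8 × 425 = 3400
  C=O: 2 × 827 = 1654
  O=O: 5 × 485 = 2425
  Σ(broken) = 8147 kJ
Bonds formed (products):
  C=O: 8 × 827 = 6616
  O-H: 8 × 474 = 3792
  Σ(formed) = 10408 kJ
ΔH = Σ(broken) − Σ(formed) = 8147 − 10408 = −2261 kJ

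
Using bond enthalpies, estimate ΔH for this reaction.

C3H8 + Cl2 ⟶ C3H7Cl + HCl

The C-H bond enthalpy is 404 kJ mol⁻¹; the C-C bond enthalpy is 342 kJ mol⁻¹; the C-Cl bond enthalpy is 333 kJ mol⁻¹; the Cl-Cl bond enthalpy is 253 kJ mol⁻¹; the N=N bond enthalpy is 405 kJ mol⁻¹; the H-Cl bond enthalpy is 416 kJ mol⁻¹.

ΔH ≈ −92 kJ

Bonds broken (reactants):
  C-C: 2 × 342 = 684
  C-H: 8 × 404 = 3232
  Cl-Cl: 1 × 253 = 253
  Σ(broken) = 4169 kJ
Bonds formed (products):
  C-C: 2 × 342 = 684
  C-Cl: 1 × 333 = 333
  C-H: 7 × 404 = 2828
  H-Cl: 1 × 416 = 416
  Σ(formed) = 4261 kJ
ΔH = Σ(broken) − Σ(formed) = 4169 − 4261 = −92 kJ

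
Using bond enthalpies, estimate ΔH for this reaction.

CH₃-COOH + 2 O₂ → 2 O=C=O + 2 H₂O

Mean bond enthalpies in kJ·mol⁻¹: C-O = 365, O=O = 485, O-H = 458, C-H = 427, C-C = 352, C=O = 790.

ΔH ≈ −776 kJ

Bonds broken (reactants):
  C-C: 1 × 352 = 352
  C-H: 3 × 427 = 1281
  C-O: 1 × 365 = 365
  C=O: 1 × 790 = 790
  O-H: 1 × 458 = 458
  O=O: 2 × 485 = 970
  Σ(broken) = 4216 kJ
Bonds formed (products):
  C=O: 4 × 790 = 3160
  O-H: 4 × 458 = 1832
  Σ(formed) = 4992 kJ
ΔH = Σ(broken) − Σ(formed) = 4216 − 4992 = −776 kJ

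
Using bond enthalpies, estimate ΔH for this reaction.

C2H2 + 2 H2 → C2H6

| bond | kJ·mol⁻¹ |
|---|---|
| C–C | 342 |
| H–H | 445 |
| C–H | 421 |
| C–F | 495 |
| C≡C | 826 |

ΔH ≈ −310 kJ

Bonds broken (reactants):
  C≡C: 1 × 826 = 826
  C–H: 2 × 421 = 842
  H–H: 2 × 445 = 890
  Σ(broken) = 2558 kJ
Bonds formed (products):
  C–C: 1 × 342 = 342
  C–H: 6 × 421 = 2526
  Σ(formed) = 2868 kJ
ΔH = Σ(broken) − Σ(formed) = 2558 − 2868 = −310 kJ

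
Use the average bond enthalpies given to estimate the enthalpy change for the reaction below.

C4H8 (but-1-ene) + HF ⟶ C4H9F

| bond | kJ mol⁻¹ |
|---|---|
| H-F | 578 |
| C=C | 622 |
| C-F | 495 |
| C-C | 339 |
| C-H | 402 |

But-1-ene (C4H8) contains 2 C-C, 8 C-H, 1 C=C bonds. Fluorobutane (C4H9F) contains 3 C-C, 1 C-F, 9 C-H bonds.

ΔH ≈ −36 kJ

Bonds broken (reactants):
  C-C: 2 × 339 = 678
  C-H: 8 × 402 = 3216
  C=C: 1 × 622 = 622
  H-F: 1 × 578 = 578
  Σ(broken) = 5094 kJ
Bonds formed (products):
  C-C: 3 × 339 = 1017
  C-F: 1 × 495 = 495
  C-H: 9 × 402 = 3618
  Σ(formed) = 5130 kJ
ΔH = Σ(broken) − Σ(formed) = 5094 − 5130 = −36 kJ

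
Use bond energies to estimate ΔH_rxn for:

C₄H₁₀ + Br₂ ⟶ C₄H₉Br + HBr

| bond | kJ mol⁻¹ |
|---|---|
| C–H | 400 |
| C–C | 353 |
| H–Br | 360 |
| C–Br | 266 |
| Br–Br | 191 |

Bonds broken (reactants):
  Br–Br: 1 × 191 = 191
  C–C: 3 × 353 = 1059
  C–H: 10 × 400 = 4000
  Σ(broken) = 5250 kJ
Bonds formed (products):
  C–Br: 1 × 266 = 266
  C–C: 3 × 353 = 1059
  C–H: 9 × 400 = 3600
  H–Br: 1 × 360 = 360
  Σ(formed) = 5285 kJ
ΔH = Σ(broken) − Σ(formed) = 5250 − 5285 = −35 kJ

ΔH ≈ −35 kJ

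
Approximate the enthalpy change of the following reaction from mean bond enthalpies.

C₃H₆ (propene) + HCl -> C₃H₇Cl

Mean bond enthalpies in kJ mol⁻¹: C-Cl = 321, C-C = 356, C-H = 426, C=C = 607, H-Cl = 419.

Bonds broken (reactants):
  C-C: 1 × 356 = 356
  C-H: 6 × 426 = 2556
  C=C: 1 × 607 = 607
  H-Cl: 1 × 419 = 419
  Σ(broken) = 3938 kJ
Bonds formed (products):
  C-C: 2 × 356 = 712
  C-Cl: 1 × 321 = 321
  C-H: 7 × 426 = 2982
  Σ(formed) = 4015 kJ
ΔH = Σ(broken) − Σ(formed) = 3938 − 4015 = −77 kJ

ΔH ≈ −77 kJ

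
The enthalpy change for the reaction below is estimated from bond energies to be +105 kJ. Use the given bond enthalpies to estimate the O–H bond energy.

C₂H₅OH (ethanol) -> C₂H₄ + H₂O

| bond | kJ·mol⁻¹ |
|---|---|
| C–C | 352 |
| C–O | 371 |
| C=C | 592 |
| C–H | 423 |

D(O–H) ≈ 449 kJ/mol

Let D be the O–H bond energy.
Σ(broken) = 1×352 + 5×423 + 1×371 + 1×D = 2838 + D
Σ(formed) = 4×423 + 1×592 + 2×D = 2284 + 2D
ΔH = Σ(broken) − Σ(formed) = (2838 + D) − (2284 + 2D) = +554 − D
Setting this equal to +105 kJ gives D = 449 kJ/mol.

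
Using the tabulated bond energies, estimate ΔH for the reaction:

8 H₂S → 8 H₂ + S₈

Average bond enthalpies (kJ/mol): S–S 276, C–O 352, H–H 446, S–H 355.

Bonds broken (reactants):
  S–H: 16 × 355 = 5680
  Σ(broken) = 5680 kJ
Bonds formed (products):
  H–H: 8 × 446 = 3568
  S–S: 8 × 276 = 2208
  Σ(formed) = 5776 kJ
ΔH = Σ(broken) − Σ(formed) = 5680 − 5776 = −96 kJ

ΔH ≈ −96 kJ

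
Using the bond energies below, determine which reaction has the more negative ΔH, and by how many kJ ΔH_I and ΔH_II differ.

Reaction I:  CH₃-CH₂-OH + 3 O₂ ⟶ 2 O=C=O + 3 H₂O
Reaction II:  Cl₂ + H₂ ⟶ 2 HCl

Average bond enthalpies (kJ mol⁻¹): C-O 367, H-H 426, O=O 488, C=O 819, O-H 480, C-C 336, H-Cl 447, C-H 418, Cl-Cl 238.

Reaction I:
  Bonds broken (reactants):
    C-C: 1 × 336 = 336
    C-H: 5 × 418 = 2090
    C-O: 1 × 367 = 367
    O-H: 1 × 480 = 480
    O=O: 3 × 488 = 1464
    Σ(broken) = 4737 kJ
  Bonds formed (products):
    C=O: 4 × 819 = 3276
    O-H: 6 × 480 = 2880
    Σ(formed) = 6156 kJ
  ΔH_I = 4737 − 6156 = −1419 kJ
Reaction II:
  Bonds broken (reactants):
    Cl-Cl: 1 × 238 = 238
    H-H: 1 × 426 = 426
    Σ(broken) = 664 kJ
  Bonds formed (products):
    H-Cl: 2 × 447 = 894
    Σ(formed) = 894 kJ
  ΔH_II = 664 − 894 = −230 kJ
ΔH_I − ΔH_II = −1189 kJ, so reaction I has the more negative ΔH; |ΔH_I − ΔH_II| = 1189 kJ.

Reaction I, by 1189 kJ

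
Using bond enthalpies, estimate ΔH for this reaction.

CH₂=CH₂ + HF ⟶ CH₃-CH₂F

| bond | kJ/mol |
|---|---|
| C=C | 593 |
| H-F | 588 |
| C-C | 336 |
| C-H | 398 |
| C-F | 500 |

ΔH ≈ −53 kJ

Bonds broken (reactants):
  C-H: 4 × 398 = 1592
  C=C: 1 × 593 = 593
  H-F: 1 × 588 = 588
  Σ(broken) = 2773 kJ
Bonds formed (products):
  C-C: 1 × 336 = 336
  C-F: 1 × 500 = 500
  C-H: 5 × 398 = 1990
  Σ(formed) = 2826 kJ
ΔH = Σ(broken) − Σ(formed) = 2773 − 2826 = −53 kJ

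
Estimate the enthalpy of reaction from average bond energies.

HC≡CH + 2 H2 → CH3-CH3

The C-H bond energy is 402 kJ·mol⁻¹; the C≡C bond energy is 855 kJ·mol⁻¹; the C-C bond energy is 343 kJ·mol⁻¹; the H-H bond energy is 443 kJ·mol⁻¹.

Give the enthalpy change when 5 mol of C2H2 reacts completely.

Bonds broken (reactants):
  C≡C: 1 × 855 = 855
  C-H: 2 × 402 = 804
  H-H: 2 × 443 = 886
  Σ(broken) = 2545 kJ
Bonds formed (products):
  C-C: 1 × 343 = 343
  C-H: 6 × 402 = 2412
  Σ(formed) = 2755 kJ
ΔH = Σ(broken) − Σ(formed) = 2545 − 2755 = −210 kJ
For 5× the reaction as written: 5 × (−210) = −1050 kJ

ΔH = −1050 kJ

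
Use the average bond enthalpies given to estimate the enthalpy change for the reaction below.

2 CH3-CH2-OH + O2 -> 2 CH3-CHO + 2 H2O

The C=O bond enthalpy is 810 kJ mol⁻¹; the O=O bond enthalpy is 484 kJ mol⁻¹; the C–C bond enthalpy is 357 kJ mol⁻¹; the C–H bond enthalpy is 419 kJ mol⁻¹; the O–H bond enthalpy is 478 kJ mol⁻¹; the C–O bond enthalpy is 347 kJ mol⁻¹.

Bonds broken (reactants):
  C–C: 2 × 357 = 714
  C–H: 10 × 419 = 4190
  C–O: 2 × 347 = 694
  O–H: 2 × 478 = 956
  O=O: 1 × 484 = 484
  Σ(broken) = 7038 kJ
Bonds formed (products):
  C–C: 2 × 357 = 714
  C–H: 8 × 419 = 3352
  C=O: 2 × 810 = 1620
  O–H: 4 × 478 = 1912
  Σ(formed) = 7598 kJ
ΔH = Σ(broken) − Σ(formed) = 7038 − 7598 = −560 kJ

ΔH ≈ −560 kJ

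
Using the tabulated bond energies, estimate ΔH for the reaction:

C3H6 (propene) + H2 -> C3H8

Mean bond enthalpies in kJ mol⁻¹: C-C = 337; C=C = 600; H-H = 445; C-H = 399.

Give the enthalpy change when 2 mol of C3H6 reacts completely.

Bonds broken (reactants):
  C-C: 1 × 337 = 337
  C-H: 6 × 399 = 2394
  C=C: 1 × 600 = 600
  H-H: 1 × 445 = 445
  Σ(broken) = 3776 kJ
Bonds formed (products):
  C-C: 2 × 337 = 674
  C-H: 8 × 399 = 3192
  Σ(formed) = 3866 kJ
ΔH = Σ(broken) − Σ(formed) = 3776 − 3866 = −90 kJ
For 2× the reaction as written: 2 × (−90) = −180 kJ

ΔH = −180 kJ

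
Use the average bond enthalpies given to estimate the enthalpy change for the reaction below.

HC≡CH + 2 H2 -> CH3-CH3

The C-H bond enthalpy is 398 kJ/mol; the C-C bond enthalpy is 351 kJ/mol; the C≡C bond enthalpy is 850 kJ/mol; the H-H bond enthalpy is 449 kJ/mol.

Bonds broken (reactants):
  C≡C: 1 × 850 = 850
  C-H: 2 × 398 = 796
  H-H: 2 × 449 = 898
  Σ(broken) = 2544 kJ
Bonds formed (products):
  C-C: 1 × 351 = 351
  C-H: 6 × 398 = 2388
  Σ(formed) = 2739 kJ
ΔH = Σ(broken) − Σ(formed) = 2544 − 2739 = −195 kJ

ΔH ≈ −195 kJ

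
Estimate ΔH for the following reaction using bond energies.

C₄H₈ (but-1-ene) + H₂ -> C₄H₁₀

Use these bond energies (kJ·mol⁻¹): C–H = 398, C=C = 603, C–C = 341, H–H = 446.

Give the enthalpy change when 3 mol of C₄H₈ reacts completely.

ΔH = −264 kJ

Bonds broken (reactants):
  C–C: 2 × 341 = 682
  C–H: 8 × 398 = 3184
  C=C: 1 × 603 = 603
  H–H: 1 × 446 = 446
  Σ(broken) = 4915 kJ
Bonds formed (products):
  C–C: 3 × 341 = 1023
  C–H: 10 × 398 = 3980
  Σ(formed) = 5003 kJ
ΔH = Σ(broken) − Σ(formed) = 4915 − 5003 = −88 kJ
For 3× the reaction as written: 3 × (−88) = −264 kJ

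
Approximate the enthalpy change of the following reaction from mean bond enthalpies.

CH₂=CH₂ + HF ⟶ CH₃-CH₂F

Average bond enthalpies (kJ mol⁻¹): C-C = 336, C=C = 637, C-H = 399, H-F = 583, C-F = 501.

Bonds broken (reactants):
  C-H: 4 × 399 = 1596
  C=C: 1 × 637 = 637
  H-F: 1 × 583 = 583
  Σ(broken) = 2816 kJ
Bonds formed (products):
  C-C: 1 × 336 = 336
  C-F: 1 × 501 = 501
  C-H: 5 × 399 = 1995
  Σ(formed) = 2832 kJ
ΔH = Σ(broken) − Σ(formed) = 2816 − 2832 = −16 kJ

ΔH ≈ −16 kJ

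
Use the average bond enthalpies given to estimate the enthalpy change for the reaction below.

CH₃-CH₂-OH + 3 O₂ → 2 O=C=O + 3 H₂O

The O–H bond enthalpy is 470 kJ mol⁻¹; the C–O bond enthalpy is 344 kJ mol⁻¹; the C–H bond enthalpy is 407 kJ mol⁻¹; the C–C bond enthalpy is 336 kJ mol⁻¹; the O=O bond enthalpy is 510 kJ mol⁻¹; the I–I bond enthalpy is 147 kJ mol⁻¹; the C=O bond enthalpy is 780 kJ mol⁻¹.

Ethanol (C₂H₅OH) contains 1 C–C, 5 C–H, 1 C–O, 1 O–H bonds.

Bonds broken (reactants):
  C–C: 1 × 336 = 336
  C–H: 5 × 407 = 2035
  C–O: 1 × 344 = 344
  O–H: 1 × 470 = 470
  O=O: 3 × 510 = 1530
  Σ(broken) = 4715 kJ
Bonds formed (products):
  C=O: 4 × 780 = 3120
  O–H: 6 × 470 = 2820
  Σ(formed) = 5940 kJ
ΔH = Σ(broken) − Σ(formed) = 4715 − 5940 = −1225 kJ

ΔH ≈ −1225 kJ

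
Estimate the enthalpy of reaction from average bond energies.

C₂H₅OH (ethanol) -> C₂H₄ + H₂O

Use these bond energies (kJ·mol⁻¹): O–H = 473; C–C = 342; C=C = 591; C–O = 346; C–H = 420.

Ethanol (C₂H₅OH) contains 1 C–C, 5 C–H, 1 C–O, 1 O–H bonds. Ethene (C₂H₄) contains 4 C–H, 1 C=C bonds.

Bonds broken (reactants):
  C–C: 1 × 342 = 342
  C–H: 5 × 420 = 2100
  C–O: 1 × 346 = 346
  O–H: 1 × 473 = 473
  Σ(broken) = 3261 kJ
Bonds formed (products):
  C–H: 4 × 420 = 1680
  C=C: 1 × 591 = 591
  O–H: 2 × 473 = 946
  Σ(formed) = 3217 kJ
ΔH = Σ(broken) − Σ(formed) = 3261 − 3217 = +44 kJ

ΔH ≈ +44 kJ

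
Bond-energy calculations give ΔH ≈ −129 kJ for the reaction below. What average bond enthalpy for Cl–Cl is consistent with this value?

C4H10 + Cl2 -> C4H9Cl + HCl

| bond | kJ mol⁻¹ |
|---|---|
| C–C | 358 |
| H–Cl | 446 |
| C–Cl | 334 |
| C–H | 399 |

Let D be the Cl–Cl bond energy.
Σ(broken) = 3×358 + 10×399 + 1×D = 5064 + D
Σ(formed) = 3×358 + 1×334 + 9×399 + 1×446 = 5445
ΔH = Σ(broken) − Σ(formed) = (5064 + D) − (5445) = −381 + D
Setting this equal to −129 kJ gives D = 252 kJ/mol.

D(Cl–Cl) ≈ 252 kJ/mol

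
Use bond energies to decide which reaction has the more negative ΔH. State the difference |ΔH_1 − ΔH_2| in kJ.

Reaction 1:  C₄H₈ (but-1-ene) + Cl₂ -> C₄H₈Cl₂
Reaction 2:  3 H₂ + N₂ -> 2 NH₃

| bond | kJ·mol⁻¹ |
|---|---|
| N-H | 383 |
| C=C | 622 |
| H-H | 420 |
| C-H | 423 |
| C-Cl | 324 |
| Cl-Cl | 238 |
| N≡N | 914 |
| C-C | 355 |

Reaction 1, by 19 kJ

Reaction 1:
  Bonds broken (reactants):
    C-C: 2 × 355 = 710
    C-H: 8 × 423 = 3384
    C=C: 1 × 622 = 622
    Cl-Cl: 1 × 238 = 238
    Σ(broken) = 4954 kJ
  Bonds formed (products):
    C-C: 3 × 355 = 1065
    C-Cl: 2 × 324 = 648
    C-H: 8 × 423 = 3384
    Σ(formed) = 5097 kJ
  ΔH_1 = 4954 − 5097 = −143 kJ
Reaction 2:
  Bonds broken (reactants):
    H-H: 3 × 420 = 1260
    N≡N: 1 × 914 = 914
    Σ(broken) = 2174 kJ
  Bonds formed (products):
    N-H: 6 × 383 = 2298
    Σ(formed) = 2298 kJ
  ΔH_2 = 2174 − 2298 = −124 kJ
ΔH_1 − ΔH_2 = −19 kJ, so reaction 1 has the more negative ΔH; |ΔH_1 − ΔH_2| = 19 kJ.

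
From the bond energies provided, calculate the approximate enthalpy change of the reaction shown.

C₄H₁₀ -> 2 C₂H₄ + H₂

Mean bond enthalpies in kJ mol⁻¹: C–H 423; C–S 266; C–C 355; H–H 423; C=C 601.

ΔH ≈ +286 kJ

Bonds broken (reactants):
  C–C: 3 × 355 = 1065
  C–H: 10 × 423 = 4230
  Σ(broken) = 5295 kJ
Bonds formed (products):
  C–H: 8 × 423 = 3384
  C=C: 2 × 601 = 1202
  H–H: 1 × 423 = 423
  Σ(formed) = 5009 kJ
ΔH = Σ(broken) − Σ(formed) = 5295 − 5009 = +286 kJ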